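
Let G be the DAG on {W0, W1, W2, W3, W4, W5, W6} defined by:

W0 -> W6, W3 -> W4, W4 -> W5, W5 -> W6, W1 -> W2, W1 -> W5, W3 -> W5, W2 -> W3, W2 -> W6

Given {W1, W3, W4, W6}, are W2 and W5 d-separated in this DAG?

Enumerating the 4 paths from W2 to W5 and testing each for blocking by {W1, W3, W4, W6}:
  1. W2 → W6 ← W5 — W6:collider[open] ⇒ active
  2. W2 → W3 → W5 — W3:chain[blocks] ⇒ blocked
  3. W2 → W3 → W4 → W5 — W3:chain[blocks]; W4:chain[blocks] ⇒ blocked
  4. W2 ← W1 → W5 — W1:fork[blocks] ⇒ blocked
Since the path W2 → W6 ← W5 is active, W2 and W5 are not d-separated given {W1, W3, W4, W6}.

No — W2 and W5 are not d-separated given {W1, W3, W4, W6}.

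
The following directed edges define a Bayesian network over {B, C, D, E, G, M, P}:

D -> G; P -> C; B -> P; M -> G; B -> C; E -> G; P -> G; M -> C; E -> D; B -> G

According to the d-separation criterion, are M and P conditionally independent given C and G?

No

6 paths connect M and P; each must be blocked for d-separation to hold:
Path 1: M → G ← B → C ← P
  G is a collider and G is conditioned on, which opens it; B is a fork and B is not conditioned on; C is a collider and C is conditioned on, which opens it — no node blocks this path, so it is active.
Path 2: M → G ← B → P
  G is a collider and G is conditioned on, which opens it; B is a fork and B is not conditioned on — no node blocks this path, so it is active.
Path 3: M → G ← P
  G is a collider and G is conditioned on, which opens it — no node blocks this path, so it is active.
Path 4: M → C ← B → G ← P
  C is a collider and C is conditioned on, which opens it; B is a fork and B is not conditioned on; G is a collider and G is conditioned on, which opens it — no node blocks this path, so it is active.
Path 5: M → C ← B → P
  C is a collider and C is conditioned on, which opens it; B is a fork and B is not conditioned on — no node blocks this path, so it is active.
Path 6: M → C ← P
  C is a collider and C is conditioned on, which opens it — no node blocks this path, so it is active.
Since the path M → G ← B → C ← P is active, M and P are not d-separated given {C, G}.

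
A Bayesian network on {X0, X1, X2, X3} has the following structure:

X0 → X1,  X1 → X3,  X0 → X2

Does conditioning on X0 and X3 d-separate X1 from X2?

Yes

The only undirected path from X1 to X2 is:
Path 1: X1 ← X0 → X2
  X0 is a fork here and X0 is conditioned on, so the path is blocked at X0.
All paths are blocked; X1 ⊥ X2 | {X0, X3} holds.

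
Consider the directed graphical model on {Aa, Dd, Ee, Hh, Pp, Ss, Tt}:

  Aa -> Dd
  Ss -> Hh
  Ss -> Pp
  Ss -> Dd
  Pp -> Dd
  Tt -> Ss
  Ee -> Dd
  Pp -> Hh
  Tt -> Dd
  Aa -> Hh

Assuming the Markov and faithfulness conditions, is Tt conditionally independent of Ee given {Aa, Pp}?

Yes

There are 6 undirected paths between Tt and Ee; checking each against the conditioning set {Aa, Pp}:
Path 1: Tt → Ss → Hh ← Aa → Dd ← Ee
  Hh is a collider here and neither Hh nor any of its descendants is conditioned on, so the collider stays closed — the path is blocked at Hh.
Path 2: Tt → Ss → Hh ← Pp → Dd ← Ee
  Hh is a collider here and neither Hh nor any of its descendants is conditioned on, so the collider stays closed — the path is blocked at Hh.
Path 3: Tt → Ss → Pp → Hh ← Aa → Dd ← Ee
  Pp is a chain here and Pp is conditioned on, so the path is blocked at Pp.
Path 4: Tt → Ss → Pp → Dd ← Ee
  Pp is a chain here and Pp is conditioned on, so the path is blocked at Pp.
Path 5: Tt → Ss → Dd ← Ee
  Dd is a collider here and neither Dd nor any of its descendants is conditioned on, so the collider stays closed — the path is blocked at Dd.
Path 6: Tt → Dd ← Ee
  Dd is a collider here and neither Dd nor any of its descendants is conditioned on, so the collider stays closed — the path is blocked at Dd.
Every path is blocked, so Tt and Ee are d-separated given {Aa, Pp}.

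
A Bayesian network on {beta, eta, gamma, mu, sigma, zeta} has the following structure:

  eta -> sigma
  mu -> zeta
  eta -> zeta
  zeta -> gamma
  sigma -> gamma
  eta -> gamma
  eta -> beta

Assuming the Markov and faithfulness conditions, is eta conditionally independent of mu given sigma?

There are 3 undirected paths between eta and mu; checking each against the conditioning set {sigma}:
Path 1: eta → sigma → gamma ← zeta ← mu
  sigma is a chain here and sigma is conditioned on, so the path is blocked at sigma.
Path 2: eta → zeta ← mu
  zeta is a collider here and neither zeta nor any of its descendants is conditioned on, so the collider stays closed — the path is blocked at zeta.
Path 3: eta → gamma ← zeta ← mu
  gamma is a collider here and neither gamma nor any of its descendants is conditioned on, so the collider stays closed — the path is blocked at gamma.
All paths are blocked; eta ⊥ mu | {sigma} holds.

Yes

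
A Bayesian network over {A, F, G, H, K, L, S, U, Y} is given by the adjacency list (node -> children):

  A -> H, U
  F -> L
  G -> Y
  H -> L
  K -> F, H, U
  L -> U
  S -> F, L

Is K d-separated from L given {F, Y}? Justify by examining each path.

6 paths connect K and L; each must be blocked for d-separation to hold:
Path 1: K → H → L
  H is a chain and H is not conditioned on — no node blocks this path, so it is active.
Path 2: K → H ← A → U ← L
  H is a collider here and neither H nor any of its descendants is conditioned on, so the collider stays closed — the path is blocked at H.
Path 3: K → F → L
  F is a chain here and F is conditioned on, so the path is blocked at F.
Path 4: K → F ← S → L
  F is a collider and F is conditioned on, which opens it; S is a fork and S is not conditioned on — no node blocks this path, so it is active.
Path 5: K → U ← L
  U is a collider here and neither U nor any of its descendants is conditioned on, so the collider stays closed — the path is blocked at U.
Path 6: K → U ← A → H → L
  U is a collider here and neither U nor any of its descendants is conditioned on, so the collider stays closed — the path is blocked at U.
Since the path K → H → L is active, K and L are not d-separated given {F, Y}.

No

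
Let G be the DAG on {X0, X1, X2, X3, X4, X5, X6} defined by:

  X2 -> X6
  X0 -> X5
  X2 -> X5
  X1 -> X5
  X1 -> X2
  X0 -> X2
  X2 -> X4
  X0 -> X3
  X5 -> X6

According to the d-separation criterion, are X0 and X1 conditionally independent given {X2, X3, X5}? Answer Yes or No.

No

Enumerating the 6 paths from X0 to X1 and testing each for blocking by {X2, X3, X5}:
Path 1: X0 → X2 → X6 ← X5 ← X1
  X2 is a chain here and X2 is conditioned on, so the path is blocked at X2.
Path 2: X0 → X2 → X5 ← X1
  X2 is a chain here and X2 is conditioned on, so the path is blocked at X2.
Path 3: X0 → X2 ← X1
  X2 is a collider and X2 is conditioned on, which opens it — no node blocks this path, so it is active.
Path 4: X0 → X5 ← X2 ← X1
  X2 is a chain here and X2 is conditioned on, so the path is blocked at X2.
Path 5: X0 → X5 → X6 ← X2 ← X1
  X5 is a chain here and X5 is conditioned on, so the path is blocked at X5.
Path 6: X0 → X5 ← X1
  X5 is a collider and X5 is conditioned on, which opens it — no node blocks this path, so it is active.
Since the path X0 → X2 ← X1 is active, X0 and X1 are not d-separated given {X2, X3, X5}.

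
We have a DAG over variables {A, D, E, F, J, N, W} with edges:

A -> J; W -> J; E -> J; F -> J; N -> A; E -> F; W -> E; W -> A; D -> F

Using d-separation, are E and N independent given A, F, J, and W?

Yes

There are 6 undirected paths between E and N; checking each against the conditioning set {A, F, J, W}:
  1. E → F → J ← A ← N — F:chain[blocks]; J:collider[open]; A:chain[blocks] ⇒ blocked
  2. E → F → J ← W → A ← N — F:chain[blocks]; J:collider[open]; W:fork[blocks]; A:collider[open] ⇒ blocked
  3. E ← W → A ← N — W:fork[blocks]; A:collider[open] ⇒ blocked
  4. E ← W → J ← A ← N — W:fork[blocks]; J:collider[open]; A:chain[blocks] ⇒ blocked
  5. E → J ← A ← N — J:collider[open]; A:chain[blocks] ⇒ blocked
  6. E → J ← W → A ← N — J:collider[open]; W:fork[blocks]; A:collider[open] ⇒ blocked
Since every path is blocked, d-separation holds.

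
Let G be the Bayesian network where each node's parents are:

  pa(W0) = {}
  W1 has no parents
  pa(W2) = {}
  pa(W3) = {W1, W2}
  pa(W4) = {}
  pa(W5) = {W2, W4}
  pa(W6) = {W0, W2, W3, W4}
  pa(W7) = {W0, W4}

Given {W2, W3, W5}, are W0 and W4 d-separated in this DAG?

We examine all 4 paths between W0 and W4:
Path 1: W0 → W7 ← W4
  W7 is a collider here and neither W7 nor any of its descendants is conditioned on, so the collider stays closed — the path is blocked at W7.
Path 2: W0 → W6 ← W2 → W5 ← W4
  W6 is a collider here and neither W6 nor any of its descendants is conditioned on, so the collider stays closed — the path is blocked at W6.
Path 3: W0 → W6 ← W3 ← W2 → W5 ← W4
  W6 is a collider here and neither W6 nor any of its descendants is conditioned on, so the collider stays closed — the path is blocked at W6.
Path 4: W0 → W6 ← W4
  W6 is a collider here and neither W6 nor any of its descendants is conditioned on, so the collider stays closed — the path is blocked at W6.
Every path is blocked, so W0 and W4 are d-separated given {W2, W3, W5}.

Yes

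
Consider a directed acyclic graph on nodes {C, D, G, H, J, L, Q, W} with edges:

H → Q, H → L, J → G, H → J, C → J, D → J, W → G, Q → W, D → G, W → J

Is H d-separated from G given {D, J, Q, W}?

Yes

There are 6 undirected paths between H and G; checking each against the conditioning set {D, J, Q, W}:
Path 1: H → J → G
  J is a chain here and J is conditioned on, so the path is blocked at J.
Path 2: H → J ← W → G
  W is a fork here and W is conditioned on, so the path is blocked at W.
Path 3: H → J ← D → G
  D is a fork here and D is conditioned on, so the path is blocked at D.
Path 4: H → Q → W → G
  Q is a chain here and Q is conditioned on, so the path is blocked at Q.
Path 5: H → Q → W → J → G
  Q is a chain here and Q is conditioned on, so the path is blocked at Q.
Path 6: H → Q → W → J ← D → G
  Q is a chain here and Q is conditioned on, so the path is blocked at Q.
Every path is blocked, so H and G are d-separated given {D, J, Q, W}.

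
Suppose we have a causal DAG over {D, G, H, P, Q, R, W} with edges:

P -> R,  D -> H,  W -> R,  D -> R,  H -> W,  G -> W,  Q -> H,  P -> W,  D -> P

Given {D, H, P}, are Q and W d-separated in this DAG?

5 paths connect Q and W; each must be blocked for d-separation to hold:
  1. Q → H ← D → P → R ← W — H:collider[open]; D:fork[blocks]; P:chain[blocks]; R:collider[blocks] ⇒ blocked
  2. Q → H ← D → P → W — H:collider[open]; D:fork[blocks]; P:chain[blocks] ⇒ blocked
  3. Q → H ← D → R ← P → W — H:collider[open]; D:fork[blocks]; R:collider[blocks]; P:fork[blocks] ⇒ blocked
  4. Q → H ← D → R ← W — H:collider[open]; D:fork[blocks]; R:collider[blocks] ⇒ blocked
  5. Q → H → W — H:chain[blocks] ⇒ blocked
Every path is blocked, so Q and W are d-separated given {D, H, P}.

Yes — Q and W are d-separated given {D, H, P}.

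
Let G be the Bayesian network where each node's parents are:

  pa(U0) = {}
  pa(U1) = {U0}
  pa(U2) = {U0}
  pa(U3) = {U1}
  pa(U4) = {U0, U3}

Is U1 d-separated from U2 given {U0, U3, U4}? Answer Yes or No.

2 paths connect U1 and U2; each must be blocked for d-separation to hold:
Path 1: U1 → U3 → U4 ← U0 → U2
  U3 is a chain here and U3 is conditioned on, so the path is blocked at U3.
Path 2: U1 ← U0 → U2
  U0 is a fork here and U0 is conditioned on, so the path is blocked at U0.
Since every path is blocked, d-separation holds.

Yes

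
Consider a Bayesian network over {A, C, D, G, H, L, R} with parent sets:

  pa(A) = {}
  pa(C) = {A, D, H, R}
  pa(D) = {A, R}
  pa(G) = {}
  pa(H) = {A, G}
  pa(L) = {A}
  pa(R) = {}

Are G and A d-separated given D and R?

There are 4 undirected paths between G and A; checking each against the conditioning set {D, R}:
Path 1: G → H ← A
  H is a collider here and neither H nor any of its descendants is conditioned on, so the collider stays closed — the path is blocked at H.
Path 2: G → H → C ← A
  C is a collider here and neither C nor any of its descendants is conditioned on, so the collider stays closed — the path is blocked at C.
Path 3: G → H → C ← D ← A
  C is a collider here and neither C nor any of its descendants is conditioned on, so the collider stays closed — the path is blocked at C.
Path 4: G → H → C ← R → D ← A
  C is a collider here and neither C nor any of its descendants is conditioned on, so the collider stays closed — the path is blocked at C.
Since every path is blocked, d-separation holds.

Yes — G and A are d-separated given {D, R}.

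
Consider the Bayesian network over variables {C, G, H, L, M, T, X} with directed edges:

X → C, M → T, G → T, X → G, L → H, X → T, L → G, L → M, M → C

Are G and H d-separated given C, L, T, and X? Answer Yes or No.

Yes — G and H are d-separated given {C, L, T, X}.

5 paths connect G and H; each must be blocked for d-separation to hold:
Path 1: G → T ← X → C ← M ← L → H
  X is a fork here and X is conditioned on, so the path is blocked at X.
Path 2: G → T ← M ← L → H
  L is a fork here and L is conditioned on, so the path is blocked at L.
Path 3: G ← X → T ← M ← L → H
  X is a fork here and X is conditioned on, so the path is blocked at X.
Path 4: G ← X → C ← M ← L → H
  X is a fork here and X is conditioned on, so the path is blocked at X.
Path 5: G ← L → H
  L is a fork here and L is conditioned on, so the path is blocked at L.
All paths are blocked; G ⊥ H | {C, L, T, X} holds.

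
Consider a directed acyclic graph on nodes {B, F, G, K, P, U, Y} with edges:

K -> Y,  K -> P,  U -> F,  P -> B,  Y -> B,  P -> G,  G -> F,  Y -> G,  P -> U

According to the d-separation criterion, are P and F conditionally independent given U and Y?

No

Enumerating the 4 paths from P to F and testing each for blocking by {U, Y}:
  1. P → G → F — G:chain[open] ⇒ active
  2. P ← K → Y → G → F — K:fork[open]; Y:chain[blocks]; G:chain[open] ⇒ blocked
  3. P → U → F — U:chain[blocks] ⇒ blocked
  4. P → B ← Y → G → F — B:collider[blocks]; Y:fork[blocks]; G:chain[open] ⇒ blocked
Because an active path exists, P and F are not d-separated.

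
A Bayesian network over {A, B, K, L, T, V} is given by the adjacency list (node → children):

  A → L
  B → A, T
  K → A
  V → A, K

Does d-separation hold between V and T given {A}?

No

2 paths connect V and T; each must be blocked for d-separation to hold:
  1. V → A ← B → T — A:collider[open]; B:fork[open] ⇒ active
  2. V → K → A ← B → T — K:chain[open]; A:collider[open]; B:fork[open] ⇒ active
Because an active path exists, V and T are not d-separated.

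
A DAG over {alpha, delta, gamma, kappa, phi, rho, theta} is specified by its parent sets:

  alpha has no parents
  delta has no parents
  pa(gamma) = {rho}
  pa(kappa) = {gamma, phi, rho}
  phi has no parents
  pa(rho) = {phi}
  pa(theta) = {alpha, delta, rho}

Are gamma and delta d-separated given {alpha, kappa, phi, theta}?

3 paths connect gamma and delta; each must be blocked for d-separation to hold:
Path 1: gamma → kappa ← phi → rho → theta ← delta
  phi is a fork here and phi is conditioned on, so the path is blocked at phi.
Path 2: gamma → kappa ← rho → theta ← delta
  kappa is a collider and kappa is conditioned on, which opens it; rho is a fork and rho is not conditioned on; theta is a collider and theta is conditioned on, which opens it — no node blocks this path, so it is active.
Path 3: gamma ← rho → theta ← delta
  rho is a fork and rho is not conditioned on; theta is a collider and theta is conditioned on, which opens it — no node blocks this path, so it is active.
At least one path is unblocked, so d-separation fails.

No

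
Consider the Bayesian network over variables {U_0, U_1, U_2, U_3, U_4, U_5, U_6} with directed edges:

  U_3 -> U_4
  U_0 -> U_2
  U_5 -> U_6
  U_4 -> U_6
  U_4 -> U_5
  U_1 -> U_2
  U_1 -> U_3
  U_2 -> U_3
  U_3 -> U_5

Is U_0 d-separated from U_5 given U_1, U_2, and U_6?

There are 6 undirected paths between U_0 and U_5; checking each against the conditioning set {U_1, U_2, U_6}:
  1. U_0 → U_2 → U_3 → U_4 → U_6 ← U_5 — U_2:chain[blocks]; U_3:chain[open]; U_4:chain[open]; U_6:collider[open] ⇒ blocked
  2. U_0 → U_2 → U_3 → U_4 → U_5 — U_2:chain[blocks]; U_3:chain[open]; U_4:chain[open] ⇒ blocked
  3. U_0 → U_2 → U_3 → U_5 — U_2:chain[blocks]; U_3:chain[open] ⇒ blocked
  4. U_0 → U_2 ← U_1 → U_3 → U_4 → U_6 ← U_5 — U_2:collider[open]; U_1:fork[blocks]; U_3:chain[open]; U_4:chain[open]; U_6:collider[open] ⇒ blocked
  5. U_0 → U_2 ← U_1 → U_3 → U_4 → U_5 — U_2:collider[open]; U_1:fork[blocks]; U_3:chain[open]; U_4:chain[open] ⇒ blocked
  6. U_0 → U_2 ← U_1 → U_3 → U_5 — U_2:collider[open]; U_1:fork[blocks]; U_3:chain[open] ⇒ blocked
Every path is blocked, so U_0 and U_5 are d-separated given {U_1, U_2, U_6}.

Yes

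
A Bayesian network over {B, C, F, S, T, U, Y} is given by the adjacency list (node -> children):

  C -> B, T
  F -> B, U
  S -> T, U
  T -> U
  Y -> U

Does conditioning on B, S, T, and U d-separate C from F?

Enumerating the 3 paths from C to F and testing each for blocking by {B, S, T, U}:
Path 1: C → B ← F
  B is a collider and B is conditioned on, which opens it — no node blocks this path, so it is active.
Path 2: C → T → U ← F
  T is a chain here and T is conditioned on, so the path is blocked at T.
Path 3: C → T ← S → U ← F
  S is a fork here and S is conditioned on, so the path is blocked at S.
Because an active path exists, C and F are not d-separated.

No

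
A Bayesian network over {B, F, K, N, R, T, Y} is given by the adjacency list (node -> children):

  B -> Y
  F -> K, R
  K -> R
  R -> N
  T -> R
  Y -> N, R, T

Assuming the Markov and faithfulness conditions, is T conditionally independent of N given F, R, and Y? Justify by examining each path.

Yes

There are 4 undirected paths between T and N; checking each against the conditioning set {F, R, Y}:
Path 1: T → R → N
  R is a chain here and R is conditioned on, so the path is blocked at R.
Path 2: T → R ← Y → N
  Y is a fork here and Y is conditioned on, so the path is blocked at Y.
Path 3: T ← Y → N
  Y is a fork here and Y is conditioned on, so the path is blocked at Y.
Path 4: T ← Y → R → N
  Y is a fork here and Y is conditioned on, so the path is blocked at Y.
All paths are blocked; T ⊥ N | {F, R, Y} holds.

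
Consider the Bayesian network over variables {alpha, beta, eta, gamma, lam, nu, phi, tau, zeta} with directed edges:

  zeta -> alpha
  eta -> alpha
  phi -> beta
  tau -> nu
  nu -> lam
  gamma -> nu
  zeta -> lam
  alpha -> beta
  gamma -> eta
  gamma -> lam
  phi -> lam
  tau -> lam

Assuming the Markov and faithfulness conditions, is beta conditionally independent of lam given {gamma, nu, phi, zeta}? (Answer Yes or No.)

Yes — beta and lam are d-separated given {gamma, nu, phi, zeta}.

We examine all 5 paths between beta and lam:
Path 1: beta ← alpha ← zeta → lam
  zeta is a fork here and zeta is conditioned on, so the path is blocked at zeta.
Path 2: beta ← alpha ← eta ← gamma → nu ← tau → lam
  gamma is a fork here and gamma is conditioned on, so the path is blocked at gamma.
Path 3: beta ← alpha ← eta ← gamma → nu → lam
  gamma is a fork here and gamma is conditioned on, so the path is blocked at gamma.
Path 4: beta ← alpha ← eta ← gamma → lam
  gamma is a fork here and gamma is conditioned on, so the path is blocked at gamma.
Path 5: beta ← phi → lam
  phi is a fork here and phi is conditioned on, so the path is blocked at phi.
Every path is blocked, so beta and lam are d-separated given {gamma, nu, phi, zeta}.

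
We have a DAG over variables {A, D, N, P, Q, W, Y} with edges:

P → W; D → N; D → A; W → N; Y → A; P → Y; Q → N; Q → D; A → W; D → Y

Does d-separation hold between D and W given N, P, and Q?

No — D and W are not d-separated given {N, P, Q}.

There are 6 undirected paths between D and W; checking each against the conditioning set {N, P, Q}:
  1. D → Y ← P → W — Y:collider[open]; P:fork[blocks] ⇒ blocked
  2. D → Y → A → W — Y:chain[open]; A:chain[open] ⇒ active
  3. D → N ← W — N:collider[open] ⇒ active
  4. D ← Q → N ← W — Q:fork[blocks]; N:collider[open] ⇒ blocked
  5. D → A ← Y ← P → W — A:collider[open]; Y:chain[open]; P:fork[blocks] ⇒ blocked
  6. D → A → W — A:chain[open] ⇒ active
Because an active path exists, D and W are not d-separated.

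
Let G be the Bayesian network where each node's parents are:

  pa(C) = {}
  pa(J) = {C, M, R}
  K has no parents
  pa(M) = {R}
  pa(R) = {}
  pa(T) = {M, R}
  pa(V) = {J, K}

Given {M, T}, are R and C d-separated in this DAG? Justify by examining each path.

Yes

Enumerating the 3 paths from R to C and testing each for blocking by {M, T}:
Path 1: R → M → J ← C
  M is a chain here and M is conditioned on, so the path is blocked at M.
Path 2: R → J ← C
  J is a collider here and neither J nor any of its descendants is conditioned on, so the collider stays closed — the path is blocked at J.
Path 3: R → T ← M → J ← C
  M is a fork here and M is conditioned on, so the path is blocked at M.
All paths are blocked; R ⊥ C | {M, T} holds.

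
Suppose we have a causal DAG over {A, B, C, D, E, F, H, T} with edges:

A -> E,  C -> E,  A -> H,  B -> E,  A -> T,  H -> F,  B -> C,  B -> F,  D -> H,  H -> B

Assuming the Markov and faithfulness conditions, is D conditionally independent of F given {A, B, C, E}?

4 paths connect D and F; each must be blocked for d-separation to hold:
Path 1: D → H → B → F
  B is a chain here and B is conditioned on, so the path is blocked at B.
Path 2: D → H → F
  H is a chain and H is not conditioned on — no node blocks this path, so it is active.
Path 3: D → H ← A → E ← B → F
  A is a fork here and A is conditioned on, so the path is blocked at A.
Path 4: D → H ← A → E ← C ← B → F
  A is a fork here and A is conditioned on, so the path is blocked at A.
Since the path D → H → F is active, D and F are not d-separated given {A, B, C, E}.

No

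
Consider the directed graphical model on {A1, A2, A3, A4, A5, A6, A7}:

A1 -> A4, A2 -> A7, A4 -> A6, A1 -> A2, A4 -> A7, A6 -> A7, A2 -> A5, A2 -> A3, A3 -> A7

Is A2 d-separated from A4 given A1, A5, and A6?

Yes — A2 and A4 are d-separated given {A1, A5, A6}.

Enumerating the 5 paths from A2 to A4 and testing each for blocking by {A1, A5, A6}:
  1. A2 → A3 → A7 ← A4 — A3:chain[open]; A7:collider[blocks] ⇒ blocked
  2. A2 → A3 → A7 ← A6 ← A4 — A3:chain[open]; A7:collider[blocks]; A6:chain[blocks] ⇒ blocked
  3. A2 → A7 ← A4 — A7:collider[blocks] ⇒ blocked
  4. A2 → A7 ← A6 ← A4 — A7:collider[blocks]; A6:chain[blocks] ⇒ blocked
  5. A2 ← A1 → A4 — A1:fork[blocks] ⇒ blocked
Every path is blocked, so A2 and A4 are d-separated given {A1, A5, A6}.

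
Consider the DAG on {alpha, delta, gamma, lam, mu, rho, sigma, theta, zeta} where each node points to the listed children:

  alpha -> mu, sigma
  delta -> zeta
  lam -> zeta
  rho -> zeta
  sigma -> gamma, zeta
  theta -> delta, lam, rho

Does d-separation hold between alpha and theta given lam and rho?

3 paths connect alpha and theta; each must be blocked for d-separation to hold:
Path 1: alpha → sigma → zeta ← lam ← theta
  zeta is a collider here and neither zeta nor any of its descendants is conditioned on, so the collider stays closed — the path is blocked at zeta.
Path 2: alpha → sigma → zeta ← delta ← theta
  zeta is a collider here and neither zeta nor any of its descendants is conditioned on, so the collider stays closed — the path is blocked at zeta.
Path 3: alpha → sigma → zeta ← rho ← theta
  zeta is a collider here and neither zeta nor any of its descendants is conditioned on, so the collider stays closed — the path is blocked at zeta.
Since every path is blocked, d-separation holds.

Yes — alpha and theta are d-separated given {lam, rho}.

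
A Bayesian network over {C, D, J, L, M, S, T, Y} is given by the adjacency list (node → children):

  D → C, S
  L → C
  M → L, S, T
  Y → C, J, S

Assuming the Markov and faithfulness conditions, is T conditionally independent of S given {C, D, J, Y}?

No — T and S are not d-separated given {C, D, J, Y}.

We examine all 3 paths between T and S:
  1. T ← M → S — M:fork[open] ⇒ active
  2. T ← M → L → C ← Y → S — M:fork[open]; L:chain[open]; C:collider[open]; Y:fork[blocks] ⇒ blocked
  3. T ← M → L → C ← D → S — M:fork[open]; L:chain[open]; C:collider[open]; D:fork[blocks] ⇒ blocked
Since the path T ← M → S is active, T and S are not d-separated given {C, D, J, Y}.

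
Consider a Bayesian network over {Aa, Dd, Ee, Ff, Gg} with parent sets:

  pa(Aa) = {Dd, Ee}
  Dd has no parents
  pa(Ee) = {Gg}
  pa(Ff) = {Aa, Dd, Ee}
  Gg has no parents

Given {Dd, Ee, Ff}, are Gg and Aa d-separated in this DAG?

Yes — Gg and Aa are d-separated given {Dd, Ee, Ff}.

We examine all 3 paths between Gg and Aa:
  1. Gg → Ee → Aa — Ee:chain[blocks] ⇒ blocked
  2. Gg → Ee → Ff ← Dd → Aa — Ee:chain[blocks]; Ff:collider[open]; Dd:fork[blocks] ⇒ blocked
  3. Gg → Ee → Ff ← Aa — Ee:chain[blocks]; Ff:collider[open] ⇒ blocked
All paths are blocked; Gg ⊥ Aa | {Dd, Ee, Ff} holds.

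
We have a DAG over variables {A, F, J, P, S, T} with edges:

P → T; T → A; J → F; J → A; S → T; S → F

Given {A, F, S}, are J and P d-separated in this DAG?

Enumerating the 2 paths from J to P and testing each for blocking by {A, F, S}:
  1. J → F ← S → T ← P — F:collider[open]; S:fork[blocks]; T:collider[open] ⇒ blocked
  2. J → A ← T ← P — A:collider[open]; T:chain[open] ⇒ active
Since the path J → A ← T ← P is active, J and P are not d-separated given {A, F, S}.

No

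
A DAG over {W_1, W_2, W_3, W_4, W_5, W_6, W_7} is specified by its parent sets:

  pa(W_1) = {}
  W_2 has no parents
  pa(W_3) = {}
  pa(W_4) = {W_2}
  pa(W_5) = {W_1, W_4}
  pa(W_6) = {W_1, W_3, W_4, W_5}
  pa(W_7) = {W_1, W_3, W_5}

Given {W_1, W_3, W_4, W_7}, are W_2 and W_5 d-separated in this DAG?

We examine all 6 paths between W_2 and W_5:
Path 1: W_2 → W_4 → W_5
  W_4 is a chain here and W_4 is conditioned on, so the path is blocked at W_4.
Path 2: W_2 → W_4 → W_6 ← W_1 → W_5
  W_4 is a chain here and W_4 is conditioned on, so the path is blocked at W_4.
Path 3: W_2 → W_4 → W_6 ← W_1 → W_7 ← W_5
  W_4 is a chain here and W_4 is conditioned on, so the path is blocked at W_4.
Path 4: W_2 → W_4 → W_6 ← W_5
  W_4 is a chain here and W_4 is conditioned on, so the path is blocked at W_4.
Path 5: W_2 → W_4 → W_6 ← W_3 → W_7 ← W_1 → W_5
  W_4 is a chain here and W_4 is conditioned on, so the path is blocked at W_4.
Path 6: W_2 → W_4 → W_6 ← W_3 → W_7 ← W_5
  W_4 is a chain here and W_4 is conditioned on, so the path is blocked at W_4.
Every path is blocked, so W_2 and W_5 are d-separated given {W_1, W_3, W_4, W_7}.

Yes — W_2 and W_5 are d-separated given {W_1, W_3, W_4, W_7}.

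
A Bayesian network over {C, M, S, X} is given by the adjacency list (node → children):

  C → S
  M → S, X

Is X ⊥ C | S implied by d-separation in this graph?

No — X and C are not d-separated given {S}.

There is one path between X and C:
Path 1: X ← M → S ← C
  M is a fork and M is not conditioned on; S is a collider and S is conditioned on, which opens it — no node blocks this path, so it is active.
Since the path X ← M → S ← C is active, X and C are not d-separated given {S}.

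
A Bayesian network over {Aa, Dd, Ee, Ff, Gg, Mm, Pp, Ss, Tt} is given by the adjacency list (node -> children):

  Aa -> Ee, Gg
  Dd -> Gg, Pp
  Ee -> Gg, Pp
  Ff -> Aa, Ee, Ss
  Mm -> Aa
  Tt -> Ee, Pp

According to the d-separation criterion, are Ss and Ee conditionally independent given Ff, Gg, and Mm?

Yes — Ss and Ee are d-separated given {Ff, Gg, Mm}.

5 paths connect Ss and Ee; each must be blocked for d-separation to hold:
Path 1: Ss ← Ff → Aa → Gg ← Ee
  Ff is a fork here and Ff is conditioned on, so the path is blocked at Ff.
Path 2: Ss ← Ff → Aa → Gg ← Dd → Pp ← Tt → Ee
  Ff is a fork here and Ff is conditioned on, so the path is blocked at Ff.
Path 3: Ss ← Ff → Aa → Gg ← Dd → Pp ← Ee
  Ff is a fork here and Ff is conditioned on, so the path is blocked at Ff.
Path 4: Ss ← Ff → Aa → Ee
  Ff is a fork here and Ff is conditioned on, so the path is blocked at Ff.
Path 5: Ss ← Ff → Ee
  Ff is a fork here and Ff is conditioned on, so the path is blocked at Ff.
All paths are blocked; Ss ⊥ Ee | {Ff, Gg, Mm} holds.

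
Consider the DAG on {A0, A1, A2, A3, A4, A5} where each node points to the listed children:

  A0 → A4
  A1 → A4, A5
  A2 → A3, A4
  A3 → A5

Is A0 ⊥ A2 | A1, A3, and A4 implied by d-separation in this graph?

2 paths connect A0 and A2; each must be blocked for d-separation to hold:
  1. A0 → A4 ← A2 — A4:collider[open] ⇒ active
  2. A0 → A4 ← A1 → A5 ← A3 ← A2 — A4:collider[open]; A1:fork[blocks]; A5:collider[blocks]; A3:chain[blocks] ⇒ blocked
Because an active path exists, A0 and A2 are not d-separated.

No — A0 and A2 are not d-separated given {A1, A3, A4}.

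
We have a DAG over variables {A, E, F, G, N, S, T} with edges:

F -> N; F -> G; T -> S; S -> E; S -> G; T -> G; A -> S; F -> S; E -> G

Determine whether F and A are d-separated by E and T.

There are 4 undirected paths between F and A; checking each against the conditioning set {E, T}:
  1. F → G ← S ← A — G:collider[blocks]; S:chain[open] ⇒ blocked
  2. F → G ← E ← S ← A — G:collider[blocks]; E:chain[blocks]; S:chain[open] ⇒ blocked
  3. F → G ← T → S ← A — G:collider[blocks]; T:fork[blocks]; S:collider[open] ⇒ blocked
  4. F → S ← A — S:collider[open] ⇒ active
Since the path F → S ← A is active, F and A are not d-separated given {E, T}.

No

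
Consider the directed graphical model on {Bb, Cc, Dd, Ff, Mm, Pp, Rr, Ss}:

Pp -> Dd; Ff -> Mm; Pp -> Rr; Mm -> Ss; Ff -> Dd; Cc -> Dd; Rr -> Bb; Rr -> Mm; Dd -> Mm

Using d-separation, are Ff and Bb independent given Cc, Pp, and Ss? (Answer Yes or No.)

There are 4 undirected paths between Ff and Bb; checking each against the conditioning set {Cc, Pp, Ss}:
  1. Ff → Mm ← Rr → Bb — Mm:collider[open]; Rr:fork[open] ⇒ active
  2. Ff → Mm ← Dd ← Pp → Rr → Bb — Mm:collider[open]; Dd:chain[open]; Pp:fork[blocks]; Rr:chain[open] ⇒ blocked
  3. Ff → Dd → Mm ← Rr → Bb — Dd:chain[open]; Mm:collider[open]; Rr:fork[open] ⇒ active
  4. Ff → Dd ← Pp → Rr → Bb — Dd:collider[open]; Pp:fork[blocks]; Rr:chain[open] ⇒ blocked
Since the path Ff → Mm ← Rr → Bb is active, Ff and Bb are not d-separated given {Cc, Pp, Ss}.

No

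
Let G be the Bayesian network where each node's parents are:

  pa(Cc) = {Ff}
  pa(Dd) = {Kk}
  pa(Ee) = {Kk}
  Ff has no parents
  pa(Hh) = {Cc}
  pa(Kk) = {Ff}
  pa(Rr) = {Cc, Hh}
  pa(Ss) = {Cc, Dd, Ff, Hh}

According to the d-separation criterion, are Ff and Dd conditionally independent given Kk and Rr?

We examine all 5 paths between Ff and Dd:
Path 1: Ff → Ss ← Dd
  Ss is a collider here and neither Ss nor any of its descendants is conditioned on, so the collider stays closed — the path is blocked at Ss.
Path 2: Ff → Cc → Ss ← Dd
  Ss is a collider here and neither Ss nor any of its descendants is conditioned on, so the collider stays closed — the path is blocked at Ss.
Path 3: Ff → Cc → Hh → Ss ← Dd
  Ss is a collider here and neither Ss nor any of its descendants is conditioned on, so the collider stays closed — the path is blocked at Ss.
Path 4: Ff → Cc → Rr ← Hh → Ss ← Dd
  Ss is a collider here and neither Ss nor any of its descendants is conditioned on, so the collider stays closed — the path is blocked at Ss.
Path 5: Ff → Kk → Dd
  Kk is a chain here and Kk is conditioned on, so the path is blocked at Kk.
All paths are blocked; Ff ⊥ Dd | {Kk, Rr} holds.

Yes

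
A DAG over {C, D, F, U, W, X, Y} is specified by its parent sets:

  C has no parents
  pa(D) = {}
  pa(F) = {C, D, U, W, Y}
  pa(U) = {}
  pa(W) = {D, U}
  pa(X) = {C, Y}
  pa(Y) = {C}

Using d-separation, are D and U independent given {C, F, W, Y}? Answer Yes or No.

Enumerating the 4 paths from D to U and testing each for blocking by {C, F, W, Y}:
  1. D → W ← U — W:collider[open] ⇒ active
  2. D → W → F ← U — W:chain[blocks]; F:collider[open] ⇒ blocked
  3. D → F ← U — F:collider[open] ⇒ active
  4. D → F ← W ← U — F:collider[open]; W:chain[blocks] ⇒ blocked
Because an active path exists, D and U are not d-separated.

No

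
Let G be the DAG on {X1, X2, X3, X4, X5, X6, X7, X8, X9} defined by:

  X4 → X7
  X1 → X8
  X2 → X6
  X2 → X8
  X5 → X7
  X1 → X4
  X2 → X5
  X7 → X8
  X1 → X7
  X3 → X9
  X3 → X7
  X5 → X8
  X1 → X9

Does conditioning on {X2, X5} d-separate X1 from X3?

We examine all 6 paths between X1 and X3:
  1. X1 → X7 ← X3 — X7:collider[blocks] ⇒ blocked
  2. X1 → X4 → X7 ← X3 — X4:chain[open]; X7:collider[blocks] ⇒ blocked
  3. X1 → X9 ← X3 — X9:collider[blocks] ⇒ blocked
  4. X1 → X8 ← X2 → X5 → X7 ← X3 — X8:collider[blocks]; X2:fork[blocks]; X5:chain[blocks]; X7:collider[blocks] ⇒ blocked
  5. X1 → X8 ← X7 ← X3 — X8:collider[blocks]; X7:chain[open] ⇒ blocked
  6. X1 → X8 ← X5 → X7 ← X3 — X8:collider[blocks]; X5:fork[blocks]; X7:collider[blocks] ⇒ blocked
Since every path is blocked, d-separation holds.

Yes — X1 and X3 are d-separated given {X2, X5}.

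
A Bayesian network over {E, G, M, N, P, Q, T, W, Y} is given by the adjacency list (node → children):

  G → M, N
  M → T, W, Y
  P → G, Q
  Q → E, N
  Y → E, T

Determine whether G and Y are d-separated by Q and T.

No

4 paths connect G and Y; each must be blocked for d-separation to hold:
  1. G → M → Y — M:chain[open] ⇒ active
  2. G → M → T ← Y — M:chain[open]; T:collider[open] ⇒ active
  3. G ← P → Q → E ← Y — P:fork[open]; Q:chain[blocks]; E:collider[blocks] ⇒ blocked
  4. G → N ← Q → E ← Y — N:collider[blocks]; Q:fork[blocks]; E:collider[blocks] ⇒ blocked
Since the path G → M → Y is active, G and Y are not d-separated given {Q, T}.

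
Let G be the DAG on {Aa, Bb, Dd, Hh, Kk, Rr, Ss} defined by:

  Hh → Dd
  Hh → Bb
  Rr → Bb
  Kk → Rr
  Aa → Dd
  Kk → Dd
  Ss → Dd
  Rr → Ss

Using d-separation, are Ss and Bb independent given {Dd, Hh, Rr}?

4 paths connect Ss and Bb; each must be blocked for d-separation to hold:
  1. Ss ← Rr ← Kk → Dd ← Hh → Bb — Rr:chain[blocks]; Kk:fork[open]; Dd:collider[open]; Hh:fork[blocks] ⇒ blocked
  2. Ss ← Rr → Bb — Rr:fork[blocks] ⇒ blocked
  3. Ss → Dd ← Kk → Rr → Bb — Dd:collider[open]; Kk:fork[open]; Rr:chain[blocks] ⇒ blocked
  4. Ss → Dd ← Hh → Bb — Dd:collider[open]; Hh:fork[blocks] ⇒ blocked
Every path is blocked, so Ss and Bb are d-separated given {Dd, Hh, Rr}.

Yes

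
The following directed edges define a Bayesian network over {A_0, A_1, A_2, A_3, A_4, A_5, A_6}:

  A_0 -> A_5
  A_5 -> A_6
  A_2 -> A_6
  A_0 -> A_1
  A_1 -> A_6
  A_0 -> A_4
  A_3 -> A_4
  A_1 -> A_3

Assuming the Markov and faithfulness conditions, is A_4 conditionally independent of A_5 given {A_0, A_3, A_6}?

Yes

We examine all 4 paths between A_4 and A_5:
Path 1: A_4 ← A_0 → A_1 → A_6 ← A_5
  A_0 is a fork here and A_0 is conditioned on, so the path is blocked at A_0.
Path 2: A_4 ← A_0 → A_5
  A_0 is a fork here and A_0 is conditioned on, so the path is blocked at A_0.
Path 3: A_4 ← A_3 ← A_1 ← A_0 → A_5
  A_3 is a chain here and A_3 is conditioned on, so the path is blocked at A_3.
Path 4: A_4 ← A_3 ← A_1 → A_6 ← A_5
  A_3 is a chain here and A_3 is conditioned on, so the path is blocked at A_3.
Since every path is blocked, d-separation holds.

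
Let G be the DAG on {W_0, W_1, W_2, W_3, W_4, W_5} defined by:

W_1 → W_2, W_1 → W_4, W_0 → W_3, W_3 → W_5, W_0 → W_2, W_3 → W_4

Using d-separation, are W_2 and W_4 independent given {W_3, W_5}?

No — W_2 and W_4 are not d-separated given {W_3, W_5}.

Enumerating the 2 paths from W_2 to W_4 and testing each for blocking by {W_3, W_5}:
  1. W_2 ← W_1 → W_4 — W_1:fork[open] ⇒ active
  2. W_2 ← W_0 → W_3 → W_4 — W_0:fork[open]; W_3:chain[blocks] ⇒ blocked
Since the path W_2 ← W_1 → W_4 is active, W_2 and W_4 are not d-separated given {W_3, W_5}.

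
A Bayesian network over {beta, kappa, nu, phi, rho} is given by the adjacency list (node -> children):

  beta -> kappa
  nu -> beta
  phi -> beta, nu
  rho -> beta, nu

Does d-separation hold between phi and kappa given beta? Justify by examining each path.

Yes — phi and kappa are d-separated given {beta}.

Enumerating the 3 paths from phi to kappa and testing each for blocking by {beta}:
Path 1: phi → nu → beta → kappa
  beta is a chain here and beta is conditioned on, so the path is blocked at beta.
Path 2: phi → nu ← rho → beta → kappa
  beta is a chain here and beta is conditioned on, so the path is blocked at beta.
Path 3: phi → beta → kappa
  beta is a chain here and beta is conditioned on, so the path is blocked at beta.
Every path is blocked, so phi and kappa are d-separated given {beta}.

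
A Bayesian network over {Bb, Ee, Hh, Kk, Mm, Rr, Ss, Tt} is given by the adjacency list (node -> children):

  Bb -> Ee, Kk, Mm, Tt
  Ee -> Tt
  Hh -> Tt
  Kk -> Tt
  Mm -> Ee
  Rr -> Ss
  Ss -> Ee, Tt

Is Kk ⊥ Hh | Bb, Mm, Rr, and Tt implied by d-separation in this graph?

No

Enumerating the 6 paths from Kk to Hh and testing each for blocking by {Bb, Mm, Rr, Tt}:
Path 1: Kk → Tt ← Hh
  Tt is a collider and Tt is conditioned on, which opens it — no node blocks this path, so it is active.
Path 2: Kk ← Bb → Tt ← Hh
  Bb is a fork here and Bb is conditioned on, so the path is blocked at Bb.
Path 3: Kk ← Bb → Mm → Ee → Tt ← Hh
  Bb is a fork here and Bb is conditioned on, so the path is blocked at Bb.
Path 4: Kk ← Bb → Mm → Ee ← Ss → Tt ← Hh
  Bb is a fork here and Bb is conditioned on, so the path is blocked at Bb.
Path 5: Kk ← Bb → Ee → Tt ← Hh
  Bb is a fork here and Bb is conditioned on, so the path is blocked at Bb.
Path 6: Kk ← Bb → Ee ← Ss → Tt ← Hh
  Bb is a fork here and Bb is conditioned on, so the path is blocked at Bb.
Since the path Kk → Tt ← Hh is active, Kk and Hh are not d-separated given {Bb, Mm, Rr, Tt}.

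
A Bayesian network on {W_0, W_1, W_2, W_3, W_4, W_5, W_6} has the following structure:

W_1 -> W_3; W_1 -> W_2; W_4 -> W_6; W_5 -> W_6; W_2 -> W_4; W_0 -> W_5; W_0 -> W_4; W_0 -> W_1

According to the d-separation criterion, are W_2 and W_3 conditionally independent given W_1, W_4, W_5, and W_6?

Yes — W_2 and W_3 are d-separated given {W_1, W_4, W_5, W_6}.

3 paths connect W_2 and W_3; each must be blocked for d-separation to hold:
  1. W_2 ← W_1 → W_3 — W_1:fork[blocks] ⇒ blocked
  2. W_2 → W_4 ← W_0 → W_1 → W_3 — W_4:collider[open]; W_0:fork[open]; W_1:chain[blocks] ⇒ blocked
  3. W_2 → W_4 → W_6 ← W_5 ← W_0 → W_1 → W_3 — W_4:chain[blocks]; W_6:collider[open]; W_5:chain[blocks]; W_0:fork[open]; W_1:chain[blocks] ⇒ blocked
Since every path is blocked, d-separation holds.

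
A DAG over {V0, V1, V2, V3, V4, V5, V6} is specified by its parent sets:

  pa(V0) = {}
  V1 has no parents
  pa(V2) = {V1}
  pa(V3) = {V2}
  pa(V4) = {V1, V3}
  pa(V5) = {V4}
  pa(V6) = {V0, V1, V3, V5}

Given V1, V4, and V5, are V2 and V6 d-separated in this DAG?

We examine all 6 paths between V2 and V6:
  1. V2 → V3 → V6 — V3:chain[open] ⇒ active
  2. V2 → V3 → V4 → V5 → V6 — V3:chain[open]; V4:chain[blocks]; V5:chain[blocks] ⇒ blocked
  3. V2 → V3 → V4 ← V1 → V6 — V3:chain[open]; V4:collider[open]; V1:fork[blocks] ⇒ blocked
  4. V2 ← V1 → V6 — V1:fork[blocks] ⇒ blocked
  5. V2 ← V1 → V4 ← V3 → V6 — V1:fork[blocks]; V4:collider[open]; V3:fork[open] ⇒ blocked
  6. V2 ← V1 → V4 → V5 → V6 — V1:fork[blocks]; V4:chain[blocks]; V5:chain[blocks] ⇒ blocked
Because an active path exists, V2 and V6 are not d-separated.

No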